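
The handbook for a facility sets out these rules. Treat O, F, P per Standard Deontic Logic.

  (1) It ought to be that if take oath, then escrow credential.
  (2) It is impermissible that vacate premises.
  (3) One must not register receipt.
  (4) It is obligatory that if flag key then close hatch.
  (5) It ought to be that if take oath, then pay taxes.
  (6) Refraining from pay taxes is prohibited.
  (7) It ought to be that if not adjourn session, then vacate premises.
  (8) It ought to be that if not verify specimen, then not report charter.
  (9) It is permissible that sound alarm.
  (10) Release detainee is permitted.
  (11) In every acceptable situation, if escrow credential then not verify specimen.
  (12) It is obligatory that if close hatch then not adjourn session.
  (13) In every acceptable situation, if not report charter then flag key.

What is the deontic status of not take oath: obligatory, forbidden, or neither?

F(vacate_premises) at premise 2 means O(¬vacate_premises).
The contrapositive of premise 7 (O(¬adjourn_session → vacate_premises)) is O(¬vacate_premises → adjourn_session), and O(¬vacate_premises) is already established, so O(adjourn_session).
The contrapositive of premise 12 (O(close_hatch → ¬adjourn_session)) is O(adjourn_session → ¬close_hatch), and O(adjourn_session) is already established, so O(¬close_hatch).
Premise 4 is O(flag_key → close_hatch); contrapositively O(¬close_hatch → ¬flag_key). Since O(¬close_hatch) holds, K gives O(¬flag_key).
Premise 13, O(¬report_charter → flag_key), contraposes to O(¬flag_key → report_charter); with O(¬flag_key) we get O(report_charter).
The contrapositive of premise 8 (O(¬verify_specimen → ¬report_charter)) is O(report_charter → verify_specimen), and O(report_charter) is already established, so O(verify_specimen).
Premise 11, O(escrow_credential → ¬verify_specimen), contraposes to O(verify_specimen → ¬escrow_credential); with O(verify_specimen) we get O(¬escrow_credential).
Premise 1 is O(take_oath → escrow_credential); contrapositively O(¬escrow_credential → ¬take_oath). Since O(¬escrow_credential) holds, K gives O(¬take_oath).
Premises 3, 5, 6, 9, 10 do not contribute to this derivation.
Hence ¬take_oath is obligatory.

Obligatory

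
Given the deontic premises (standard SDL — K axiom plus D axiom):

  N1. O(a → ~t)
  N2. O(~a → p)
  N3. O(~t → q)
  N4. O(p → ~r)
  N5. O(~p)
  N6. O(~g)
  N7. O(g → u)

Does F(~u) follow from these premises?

No

Premise 7 is O(g → u), but O(g) is not derivable from the premises, so it does not yield O(u).
No other premise forces O(u). An ideal world satisfying every premise can still have ~u true, so F(~u) is not derivable.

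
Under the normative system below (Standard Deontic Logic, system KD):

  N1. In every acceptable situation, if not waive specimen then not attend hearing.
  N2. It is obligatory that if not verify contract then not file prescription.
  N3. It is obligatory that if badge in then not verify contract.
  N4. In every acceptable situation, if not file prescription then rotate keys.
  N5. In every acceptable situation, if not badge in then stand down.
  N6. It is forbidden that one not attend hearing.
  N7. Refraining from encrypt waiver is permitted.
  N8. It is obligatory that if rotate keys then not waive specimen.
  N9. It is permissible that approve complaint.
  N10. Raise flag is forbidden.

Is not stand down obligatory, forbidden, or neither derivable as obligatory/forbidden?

Premise 6, F(¬attend_hearing), is equivalent to O(attend_hearing).
Premise 1, O(¬waive_specimen → ¬attend_hearing), contraposes to O(attend_hearing → waive_specimen); with O(attend_hearing) we get O(waive_specimen).
Premise 8, O(rotate_keys → ¬waive_specimen), contraposes to O(waive_specimen → ¬rotate_keys); with O(waive_specimen) we get O(¬rotate_keys).
Premise 4 is O(¬file_prescription → rotate_keys); contrapositively O(¬rotate_keys → file_prescription). Since O(¬rotate_keys) holds, K gives O(file_prescription).
Premise 2, O(¬verify_contract → ¬file_prescription), contraposes to O(file_prescription → verify_contract); with O(file_prescription) we get O(verify_contract).
Premise 3, O(badge_in → ¬verify_contract), contraposes to O(verify_contract → ¬badge_in); with O(verify_contract) we get O(¬badge_in).
Applying K to premise 5 (O(¬badge_in → stand_down)) and O(¬badge_in) yields O(stand_down).
Premises 7, 9, 10 do not contribute to this derivation.
Thus O(stand_down), which is F(¬stand_down): ¬stand_down is forbidden.

Forbidden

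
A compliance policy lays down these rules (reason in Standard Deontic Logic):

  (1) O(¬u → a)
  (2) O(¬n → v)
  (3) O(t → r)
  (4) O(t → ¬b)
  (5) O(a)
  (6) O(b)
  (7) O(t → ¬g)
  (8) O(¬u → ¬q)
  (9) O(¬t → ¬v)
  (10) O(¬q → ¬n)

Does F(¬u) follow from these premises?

Yes

Premise 6 gives O(b).
Premise 4, O(t → ¬b), contraposes to O(b → ¬t); with O(b) we get O(¬t).
Applying K to premise 9 (O(¬t → ¬v)) and O(¬t) yields O(¬v).
Premise 2 is O(¬n → v); contrapositively O(¬v → n). Since O(¬v) holds, K gives O(n).
Premise 10, O(¬q → ¬n), contraposes to O(n → q); with O(n) we get O(q).
Premise 8, O(¬u → ¬q), contraposes to O(q → u); with O(q) we get O(u).
Premises 1, 3, 5, 7 do not contribute to this derivation.
So O(u) holds, i.e. F(¬u). The claim follows.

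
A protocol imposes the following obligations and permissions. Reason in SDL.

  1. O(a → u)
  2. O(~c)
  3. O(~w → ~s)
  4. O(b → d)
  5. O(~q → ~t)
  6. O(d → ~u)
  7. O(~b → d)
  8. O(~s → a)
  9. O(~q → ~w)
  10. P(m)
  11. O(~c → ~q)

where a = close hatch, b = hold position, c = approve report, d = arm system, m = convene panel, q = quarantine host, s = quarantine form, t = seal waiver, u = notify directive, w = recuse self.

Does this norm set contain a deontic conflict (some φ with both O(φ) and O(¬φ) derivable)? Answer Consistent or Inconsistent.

Premises 4 and 7 are O(b → d) and O(~b → d); every ideal world satisfies b or ~b, so in either case d holds — hence O(d).
Premise 6 is O(d → ~u); since O(d), deontic closure gives O(~u).
Premise 1 is O(a → u); contrapositively O(~u → ~a). Since O(~u) holds, K gives O(~a).
The contrapositive of premise 8 (O(~s → a)) is O(~a → s), and O(~a) is already established, so O(s).
Premise 3, O(~w → ~s), contraposes to O(s → w); with O(s) we get O(w).
Premise 9, O(~q → ~w), contraposes to O(w → q); with O(w) we get O(q).
The contrapositive of premise 11 (O(~c → ~q)) is O(q → c), and O(q) is already established, so O(c).
But premise 2 directly asserts O(~c).
We now have both O(c) and O(~c) — c is simultaneously obligatory and forbidden, violating the D-axiom.

Inconsistent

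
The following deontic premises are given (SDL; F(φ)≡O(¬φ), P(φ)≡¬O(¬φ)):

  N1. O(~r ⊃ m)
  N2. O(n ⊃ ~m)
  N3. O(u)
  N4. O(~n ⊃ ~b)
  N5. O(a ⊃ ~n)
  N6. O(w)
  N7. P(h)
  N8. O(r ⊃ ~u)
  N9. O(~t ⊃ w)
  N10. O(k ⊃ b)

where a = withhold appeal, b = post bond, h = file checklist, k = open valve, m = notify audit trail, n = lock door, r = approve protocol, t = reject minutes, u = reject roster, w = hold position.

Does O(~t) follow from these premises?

No

Premise 9 is O(~t ⊃ w); even if O(w) held, inferring O(~t) would be affirming the consequent — invalid.
No other premise forces O(~t). An ideal world satisfying every premise can still have ~t false, so O(~t) is not derivable.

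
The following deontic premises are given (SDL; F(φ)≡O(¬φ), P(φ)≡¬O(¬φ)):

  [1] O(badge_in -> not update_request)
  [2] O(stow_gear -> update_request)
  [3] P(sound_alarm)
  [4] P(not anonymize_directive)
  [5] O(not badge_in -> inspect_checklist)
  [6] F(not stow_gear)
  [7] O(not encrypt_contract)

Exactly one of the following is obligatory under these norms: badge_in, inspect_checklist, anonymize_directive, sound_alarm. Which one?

Premise 6 is F(not stow_gear), i.e. O(stow_gear).
Applying K to premise 2 (O(stow_gear -> update_request)) and O(stow_gear) yields O(update_request).
The contrapositive of premise 1 (O(badge_in -> not update_request)) is O(update_request -> not badge_in), and O(update_request) is already established, so O(not badge_in).
From O(not badge_in) and premise 5, O(not badge_in -> inspect_checklist), we obtain O(inspect_checklist).
So O(inspect_checklist) holds — inspect_checklist is obligatory. None of the other listed options is made obligatory by any chain of premises.

inspect_checklist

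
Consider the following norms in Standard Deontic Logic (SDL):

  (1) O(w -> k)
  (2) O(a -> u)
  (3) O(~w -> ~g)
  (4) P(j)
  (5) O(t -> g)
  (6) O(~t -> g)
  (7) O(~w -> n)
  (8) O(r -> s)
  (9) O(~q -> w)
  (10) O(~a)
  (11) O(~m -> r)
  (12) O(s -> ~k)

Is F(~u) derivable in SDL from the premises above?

No

Premise 2 is O(a -> u), but O(a) is not derivable from the premises, so it does not yield O(u).
No other premise forces O(u). An ideal world satisfying every premise can still have ~u true, so F(~u) is not derivable.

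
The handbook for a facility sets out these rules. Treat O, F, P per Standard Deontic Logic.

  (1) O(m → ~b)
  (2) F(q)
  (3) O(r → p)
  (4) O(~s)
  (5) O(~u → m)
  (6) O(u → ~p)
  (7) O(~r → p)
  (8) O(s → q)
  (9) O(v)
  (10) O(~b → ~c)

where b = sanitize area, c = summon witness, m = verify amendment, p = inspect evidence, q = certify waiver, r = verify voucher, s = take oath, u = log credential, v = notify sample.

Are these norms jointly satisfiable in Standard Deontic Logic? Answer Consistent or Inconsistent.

Consistent

Premise 8 is O(s → q), but O(s) is not derivable from the premises, so it does not yield O(q).
So O(q) is not derivable, and the apparent clash with O(~q) does not arise.
A world satisfying every obligation exists (e.g. b=false, c=false, m=true, p=true, q=false, r=false, s=false, u=false, v=true); no atom is both obligatory and forbidden, so the set is consistent.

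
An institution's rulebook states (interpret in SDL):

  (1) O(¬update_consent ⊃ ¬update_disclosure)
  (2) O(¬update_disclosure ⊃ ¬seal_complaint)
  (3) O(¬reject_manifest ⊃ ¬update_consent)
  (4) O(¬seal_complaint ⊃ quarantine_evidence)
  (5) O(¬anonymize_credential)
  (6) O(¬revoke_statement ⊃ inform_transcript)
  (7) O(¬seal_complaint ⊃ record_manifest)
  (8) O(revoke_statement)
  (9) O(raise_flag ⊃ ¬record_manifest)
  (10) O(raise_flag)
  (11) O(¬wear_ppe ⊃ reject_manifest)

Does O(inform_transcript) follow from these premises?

No

Premise 6 is O(¬revoke_statement ⊃ inform_transcript), but O(¬revoke_statement) is not derivable from the premises, so it does not yield O(inform_transcript).
No other premise forces O(inform_transcript). An ideal world satisfying every premise can still have inform_transcript false, so O(inform_transcript) is not derivable.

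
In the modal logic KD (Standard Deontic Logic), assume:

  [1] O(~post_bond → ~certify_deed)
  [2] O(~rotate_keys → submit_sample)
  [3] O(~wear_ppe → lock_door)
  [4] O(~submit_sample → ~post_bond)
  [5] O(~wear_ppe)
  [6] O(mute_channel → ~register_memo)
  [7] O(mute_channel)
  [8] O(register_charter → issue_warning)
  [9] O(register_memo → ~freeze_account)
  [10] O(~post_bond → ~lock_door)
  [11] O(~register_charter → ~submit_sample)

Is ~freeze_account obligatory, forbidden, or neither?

Neither

Premise 9 is O(register_memo → ~freeze_account), but O(register_memo) is not derivable from the premises, so it does not yield O(~freeze_account).
No premise or chain of K-axiom applications forces O(~freeze_account), and none forces O(freeze_account). So ~freeze_account is neither obligatory nor forbidden under these norms.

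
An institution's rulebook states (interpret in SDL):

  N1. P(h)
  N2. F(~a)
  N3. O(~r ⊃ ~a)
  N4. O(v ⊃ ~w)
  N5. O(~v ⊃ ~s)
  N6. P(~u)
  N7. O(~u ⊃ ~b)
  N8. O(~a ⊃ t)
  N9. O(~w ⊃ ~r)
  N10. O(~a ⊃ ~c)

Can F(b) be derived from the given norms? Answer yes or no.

Premise 7 is O(~u ⊃ ~b), but O(~u) is not derivable from the premises (the permission P(~u) asserts only ~O(u), not O(~u)), so it does not yield O(~b).
No other premise forces O(~b). An ideal world satisfying every premise can still have b true, so F(b) is not derivable.

No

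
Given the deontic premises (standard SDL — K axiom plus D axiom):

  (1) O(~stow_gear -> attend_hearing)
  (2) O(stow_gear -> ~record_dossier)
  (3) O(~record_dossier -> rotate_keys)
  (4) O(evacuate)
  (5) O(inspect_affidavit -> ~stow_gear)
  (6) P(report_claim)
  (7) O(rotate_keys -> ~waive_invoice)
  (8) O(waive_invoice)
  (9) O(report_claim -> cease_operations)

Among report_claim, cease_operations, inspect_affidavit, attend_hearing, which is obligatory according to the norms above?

Premise 8 states O(waive_invoice) outright.
Premise 7 is O(rotate_keys -> ~waive_invoice); contrapositively O(waive_invoice -> ~rotate_keys). Since O(waive_invoice) holds, K gives O(~rotate_keys).
The contrapositive of premise 3 (O(~record_dossier -> rotate_keys)) is O(~rotate_keys -> record_dossier), and O(~rotate_keys) is already established, so O(record_dossier).
The contrapositive of premise 2 (O(stow_gear -> ~record_dossier)) is O(record_dossier -> ~stow_gear), and O(record_dossier) is already established, so O(~stow_gear).
From O(~stow_gear) and premise 1, O(~stow_gear -> attend_hearing), we obtain O(attend_hearing).
So O(attend_hearing) holds — attend_hearing is obligatory. None of the other listed options is made obligatory by any chain of premises.

attend_hearing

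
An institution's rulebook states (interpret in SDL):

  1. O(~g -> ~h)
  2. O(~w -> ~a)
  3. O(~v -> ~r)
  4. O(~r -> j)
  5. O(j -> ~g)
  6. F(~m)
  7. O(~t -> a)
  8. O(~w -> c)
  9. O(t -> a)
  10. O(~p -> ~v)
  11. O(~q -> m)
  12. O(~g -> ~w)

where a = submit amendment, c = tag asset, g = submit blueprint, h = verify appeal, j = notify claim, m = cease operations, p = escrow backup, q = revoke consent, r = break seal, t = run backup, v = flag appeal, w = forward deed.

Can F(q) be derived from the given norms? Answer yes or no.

No

Premise 11 is O(~q -> m); even if O(m) held, inferring O(~q) would be affirming the consequent — invalid.
No other premise forces O(~q). An ideal world satisfying every premise can still have q true, so F(q) is not derivable.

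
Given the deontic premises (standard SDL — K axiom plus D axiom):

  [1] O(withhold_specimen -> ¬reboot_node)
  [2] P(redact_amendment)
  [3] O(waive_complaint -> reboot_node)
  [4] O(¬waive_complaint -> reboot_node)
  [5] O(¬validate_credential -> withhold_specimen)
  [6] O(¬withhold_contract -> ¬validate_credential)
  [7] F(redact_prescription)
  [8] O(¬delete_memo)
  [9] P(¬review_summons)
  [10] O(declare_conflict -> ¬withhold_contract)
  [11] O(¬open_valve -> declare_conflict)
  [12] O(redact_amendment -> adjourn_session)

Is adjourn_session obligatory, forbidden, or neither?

Premise 12 is O(redact_amendment -> adjourn_session), but O(redact_amendment) is not derivable from the premises (the permission P(redact_amendment) asserts only ¬O(¬redact_amendment), not O(redact_amendment)), so it does not yield O(adjourn_session).
No premise or chain of K-axiom applications forces O(adjourn_session), and none forces O(¬adjourn_session). So adjourn_session is neither obligatory nor forbidden under these norms.

Neither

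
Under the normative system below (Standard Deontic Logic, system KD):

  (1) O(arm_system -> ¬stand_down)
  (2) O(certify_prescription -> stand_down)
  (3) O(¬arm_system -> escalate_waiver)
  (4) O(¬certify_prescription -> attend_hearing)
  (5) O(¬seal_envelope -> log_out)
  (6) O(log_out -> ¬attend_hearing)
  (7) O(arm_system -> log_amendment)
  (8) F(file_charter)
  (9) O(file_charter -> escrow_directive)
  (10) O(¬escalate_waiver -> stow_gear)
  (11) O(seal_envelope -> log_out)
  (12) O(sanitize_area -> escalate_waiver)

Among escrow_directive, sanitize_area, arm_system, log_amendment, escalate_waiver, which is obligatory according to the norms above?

Premises 11 and 5 cover both cases: O(seal_envelope -> log_out) and O(¬seal_envelope -> log_out). Since seal_envelope ∨ ¬seal_envelope is a tautology, O(log_out) follows.
Premise 6 is O(log_out -> ¬attend_hearing); since O(log_out), deontic closure gives O(¬attend_hearing).
Premise 4 is O(¬certify_prescription -> attend_hearing); contrapositively O(¬attend_hearing -> certify_prescription). Since O(¬attend_hearing) holds, K gives O(certify_prescription).
Applying K to premise 2 (O(certify_prescription -> stand_down)) and O(certify_prescription) yields O(stand_down).
The contrapositive of premise 1 (O(arm_system -> ¬stand_down)) is O(stand_down -> ¬arm_system), and O(stand_down) is already established, so O(¬arm_system).
Premise 3 is O(¬arm_system -> escalate_waiver); since O(¬arm_system), deontic closure gives O(escalate_waiver).
So O(escalate_waiver) holds — escalate_waiver is obligatory. None of the other listed options is made obligatory by any chain of premises.

escalate_waiver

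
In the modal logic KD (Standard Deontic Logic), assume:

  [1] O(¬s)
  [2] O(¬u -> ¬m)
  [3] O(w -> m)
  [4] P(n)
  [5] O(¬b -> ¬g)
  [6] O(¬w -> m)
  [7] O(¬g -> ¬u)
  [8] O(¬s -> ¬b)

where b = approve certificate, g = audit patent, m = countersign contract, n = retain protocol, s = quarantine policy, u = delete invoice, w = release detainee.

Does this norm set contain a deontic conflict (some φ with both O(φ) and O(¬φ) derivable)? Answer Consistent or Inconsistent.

Inconsistent

By case analysis on ¬w: premise 6 gives O(¬w -> m) and premise 3 gives O(w -> m), so O(m) either way.
Premise 2 is O(¬u -> ¬m); contrapositively O(m -> u). Since O(m) holds, K gives O(u).
The contrapositive of premise 7 (O(¬g -> ¬u)) is O(u -> g), and O(u) is already established, so O(g).
Premise 5 is O(¬b -> ¬g); contrapositively O(g -> b). Since O(g) holds, K gives O(b).
Premise 8 is O(¬s -> ¬b); contrapositively O(b -> s). Since O(b) holds, K gives O(s).
Yet premise 1 states O(¬s).
We now have both O(s) and O(¬s) — s is simultaneously obligatory and forbidden, violating the D-axiom.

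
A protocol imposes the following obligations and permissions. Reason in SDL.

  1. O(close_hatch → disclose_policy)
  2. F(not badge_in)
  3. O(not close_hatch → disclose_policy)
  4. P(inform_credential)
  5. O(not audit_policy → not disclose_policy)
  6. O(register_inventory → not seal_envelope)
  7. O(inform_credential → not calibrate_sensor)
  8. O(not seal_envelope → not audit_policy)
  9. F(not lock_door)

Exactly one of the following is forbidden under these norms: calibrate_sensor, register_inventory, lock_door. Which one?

register_inventory

Premises 3 and 1 cover both cases: O(not close_hatch → disclose_policy) and O(close_hatch → disclose_policy). Since not close_hatch ∨ close_hatch is a tautology, O(disclose_policy) follows.
Premise 5 is O(not audit_policy → not disclose_policy); contrapositively O(disclose_policy → audit_policy). Since O(disclose_policy) holds, K gives O(audit_policy).
The contrapositive of premise 8 (O(not seal_envelope → not audit_policy)) is O(audit_policy → seal_envelope), and O(audit_policy) is already established, so O(seal_envelope).
Premise 6 is O(register_inventory → not seal_envelope); contrapositively O(seal_envelope → not register_inventory). Since O(seal_envelope) holds, K gives O(not register_inventory).
So O(not register_inventory) holds, i.e. register_inventory is forbidden. None of the other listed options is forbidden under the premises.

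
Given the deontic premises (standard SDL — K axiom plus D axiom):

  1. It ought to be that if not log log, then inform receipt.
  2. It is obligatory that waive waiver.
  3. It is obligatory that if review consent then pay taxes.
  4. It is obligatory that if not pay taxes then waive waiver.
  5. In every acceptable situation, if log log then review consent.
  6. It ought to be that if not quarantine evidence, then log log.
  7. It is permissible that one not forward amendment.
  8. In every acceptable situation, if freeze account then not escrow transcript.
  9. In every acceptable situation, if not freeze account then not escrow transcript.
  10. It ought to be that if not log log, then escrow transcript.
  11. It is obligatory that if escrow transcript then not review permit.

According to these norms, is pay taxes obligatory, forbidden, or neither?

By case analysis on freeze_account: premise 8 gives O(freeze_account → ¬escrow_transcript) and premise 9 gives O(¬freeze_account → ¬escrow_transcript), so O(¬escrow_transcript) either way.
The contrapositive of premise 10 (O(¬log_log → escrow_transcript)) is O(¬escrow_transcript → log_log), and O(¬escrow_transcript) is already established, so O(log_log).
Applying K to premise 5 (O(log_log → review_consent)) and O(log_log) yields O(review_consent).
Premise 3 is O(review_consent → pay_taxes); since O(review_consent), deontic closure gives O(pay_taxes).
Premises 1, 2, 4, 6, 7, 11 do not contribute to this derivation.
Hence pay_taxes is obligatory.

Obligatory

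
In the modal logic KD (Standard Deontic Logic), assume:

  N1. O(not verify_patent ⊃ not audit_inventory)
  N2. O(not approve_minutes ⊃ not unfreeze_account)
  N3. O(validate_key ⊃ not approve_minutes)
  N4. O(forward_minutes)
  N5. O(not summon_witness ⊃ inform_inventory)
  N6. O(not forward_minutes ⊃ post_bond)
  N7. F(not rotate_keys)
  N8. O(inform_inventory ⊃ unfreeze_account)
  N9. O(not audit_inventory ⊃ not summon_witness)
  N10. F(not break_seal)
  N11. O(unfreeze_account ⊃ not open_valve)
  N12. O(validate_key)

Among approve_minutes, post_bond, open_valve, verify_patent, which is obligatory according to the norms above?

From premise 12 we have O(validate_key).
From O(validate_key) and premise 3, O(validate_key ⊃ not approve_minutes), we obtain O(not approve_minutes).
Applying K to premise 2 (O(not approve_minutes ⊃ not unfreeze_account)) and O(not approve_minutes) yields O(not unfreeze_account).
Premise 8, O(inform_inventory ⊃ unfreeze_account), contraposes to O(not unfreeze_account ⊃ not inform_inventory); with O(not unfreeze_account) we get O(not inform_inventory).
Premise 5, O(not summon_witness ⊃ inform_inventory), contraposes to O(not inform_inventory ⊃ summon_witness); with O(not inform_inventory) we get O(summon_witness).
Premise 9 is O(not audit_inventory ⊃ not summon_witness); contrapositively O(summon_witness ⊃ audit_inventory). Since O(summon_witness) holds, K gives O(audit_inventory).
Premise 1 is O(not verify_patent ⊃ not audit_inventory); contrapositively O(audit_inventory ⊃ verify_patent). Since O(audit_inventory) holds, K gives O(verify_patent).
So O(verify_patent) holds — verify_patent is obligatory. None of the other listed options is made obligatory by any chain of premises.

verify_patent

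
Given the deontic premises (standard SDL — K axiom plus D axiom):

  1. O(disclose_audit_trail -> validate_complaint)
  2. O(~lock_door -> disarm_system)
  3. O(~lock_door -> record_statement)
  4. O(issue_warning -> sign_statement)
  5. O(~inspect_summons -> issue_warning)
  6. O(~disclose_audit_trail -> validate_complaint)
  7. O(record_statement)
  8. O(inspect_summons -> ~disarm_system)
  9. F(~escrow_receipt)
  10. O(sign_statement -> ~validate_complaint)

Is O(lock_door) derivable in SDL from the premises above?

Premises 6 and 1 are O(~disclose_audit_trail -> validate_complaint) and O(disclose_audit_trail -> validate_complaint); every ideal world satisfies ~disclose_audit_trail or disclose_audit_trail, so in either case validate_complaint holds — hence O(validate_complaint).
Premise 10, O(sign_statement -> ~validate_complaint), contraposes to O(validate_complaint -> ~sign_statement); with O(validate_complaint) we get O(~sign_statement).
Premise 4, O(issue_warning -> sign_statement), contraposes to O(~sign_statement -> ~issue_warning); with O(~sign_statement) we get O(~issue_warning).
Premise 5 is O(~inspect_summons -> issue_warning); contrapositively O(~issue_warning -> inspect_summons). Since O(~issue_warning) holds, K gives O(inspect_summons).
From O(inspect_summons) and premise 8, O(inspect_summons -> ~disarm_system), we obtain O(~disarm_system).
The contrapositive of premise 2 (O(~lock_door -> disarm_system)) is O(~disarm_system -> lock_door), and O(~disarm_system) is already established, so O(lock_door).
Premises 3, 7, 9 do not contribute to this derivation.
So O(lock_door) follows.

Yes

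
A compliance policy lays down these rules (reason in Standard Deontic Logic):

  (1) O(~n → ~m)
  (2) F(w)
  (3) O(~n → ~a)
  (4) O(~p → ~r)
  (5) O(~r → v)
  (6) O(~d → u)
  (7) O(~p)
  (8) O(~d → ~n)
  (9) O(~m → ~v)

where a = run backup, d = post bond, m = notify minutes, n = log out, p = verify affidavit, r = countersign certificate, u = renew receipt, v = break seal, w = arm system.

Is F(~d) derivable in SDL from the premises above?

Premise 7 states O(~p) outright.
Premise 4 is O(~p → ~r); since O(~p), deontic closure gives O(~r).
Applying K to premise 5 (O(~r → v)) and O(~r) yields O(v).
The contrapositive of premise 9 (O(~m → ~v)) is O(v → m), and O(v) is already established, so O(m).
Premise 1 is O(~n → ~m); contrapositively O(m → n). Since O(m) holds, K gives O(n).
The contrapositive of premise 8 (O(~d → ~n)) is O(n → d), and O(n) is already established, so O(d).
Premises 2, 3, 6 do not contribute to this derivation.
So O(d) holds, i.e. F(~d). The claim follows.

Yes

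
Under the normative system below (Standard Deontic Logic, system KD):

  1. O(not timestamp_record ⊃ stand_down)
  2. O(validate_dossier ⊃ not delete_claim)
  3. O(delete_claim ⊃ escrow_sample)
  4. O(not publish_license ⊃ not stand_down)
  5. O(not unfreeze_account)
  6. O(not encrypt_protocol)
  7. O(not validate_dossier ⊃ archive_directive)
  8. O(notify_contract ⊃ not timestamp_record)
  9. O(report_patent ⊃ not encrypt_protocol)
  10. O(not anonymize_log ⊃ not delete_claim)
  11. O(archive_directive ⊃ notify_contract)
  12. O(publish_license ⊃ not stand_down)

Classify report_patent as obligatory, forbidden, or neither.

Neither

Premise 9 is O(report_patent ⊃ not encrypt_protocol); even if O(not encrypt_protocol) held, inferring O(report_patent) would be affirming the consequent — invalid.
No premise or chain of K-axiom applications forces O(report_patent), and none forces O(not report_patent). So report_patent is neither obligatory nor forbidden under these norms.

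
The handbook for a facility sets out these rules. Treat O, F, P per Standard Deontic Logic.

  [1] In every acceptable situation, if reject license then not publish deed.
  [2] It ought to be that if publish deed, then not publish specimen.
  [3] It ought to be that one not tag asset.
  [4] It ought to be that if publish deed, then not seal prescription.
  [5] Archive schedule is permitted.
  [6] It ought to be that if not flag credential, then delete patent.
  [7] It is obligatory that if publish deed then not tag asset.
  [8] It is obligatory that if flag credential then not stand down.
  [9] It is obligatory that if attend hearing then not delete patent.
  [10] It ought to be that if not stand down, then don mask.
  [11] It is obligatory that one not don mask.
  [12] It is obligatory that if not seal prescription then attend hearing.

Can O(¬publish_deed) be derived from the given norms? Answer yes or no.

Yes

Premise 11 states O(¬don_mask) outright.
The contrapositive of premise 10 (O(¬stand_down → don_mask)) is O(¬don_mask → stand_down), and O(¬don_mask) is already established, so O(stand_down).
Premise 8, O(flag_credential → ¬stand_down), contraposes to O(stand_down → ¬flag_credential); with O(stand_down) we get O(¬flag_credential).
Applying K to premise 6 (O(¬flag_credential → delete_patent)) and O(¬flag_credential) yields O(delete_patent).
Premise 9 is O(attend_hearing → ¬delete_patent); contrapositively O(delete_patent → ¬attend_hearing). Since O(delete_patent) holds, K gives O(¬attend_hearing).
Premise 12, O(¬seal_prescription → attend_hearing), contraposes to O(¬attend_hearing → seal_prescription); with O(¬attend_hearing) we get O(seal_prescription).
Premise 4, O(publish_deed → ¬seal_prescription), contraposes to O(seal_prescription → ¬publish_deed); with O(seal_prescription) we get O(¬publish_deed).
Premises 1, 2, 3, 5, 7 do not contribute to this derivation.
So O(¬publish_deed) follows.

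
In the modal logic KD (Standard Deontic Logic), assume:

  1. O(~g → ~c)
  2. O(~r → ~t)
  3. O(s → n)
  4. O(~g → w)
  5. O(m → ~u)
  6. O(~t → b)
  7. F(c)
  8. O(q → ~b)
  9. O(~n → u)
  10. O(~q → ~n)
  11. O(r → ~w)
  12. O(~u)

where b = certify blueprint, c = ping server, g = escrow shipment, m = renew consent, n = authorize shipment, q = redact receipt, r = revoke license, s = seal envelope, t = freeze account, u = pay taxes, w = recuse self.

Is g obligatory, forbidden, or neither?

Premise 12 gives O(~u).
Premise 9 is O(~n → u); contrapositively O(~u → n). Since O(~u) holds, K gives O(n).
Premise 10 is O(~q → ~n); contrapositively O(n → q). Since O(n) holds, K gives O(q).
Applying K to premise 8 (O(q → ~b)) and O(q) yields O(~b).
Premise 6 is O(~t → b); contrapositively O(~b → t). Since O(~b) holds, K gives O(t).
The contrapositive of premise 2 (O(~r → ~t)) is O(t → r), and O(t) is already established, so O(r).
Premise 11 is O(r → ~w); since O(r), deontic closure gives O(~w).
The contrapositive of premise 4 (O(~g → w)) is O(~w → g), and O(~w) is already established, so O(g).
Premises 1, 3, 5, 7 do not contribute to this derivation.
Hence g is obligatory.

Obligatory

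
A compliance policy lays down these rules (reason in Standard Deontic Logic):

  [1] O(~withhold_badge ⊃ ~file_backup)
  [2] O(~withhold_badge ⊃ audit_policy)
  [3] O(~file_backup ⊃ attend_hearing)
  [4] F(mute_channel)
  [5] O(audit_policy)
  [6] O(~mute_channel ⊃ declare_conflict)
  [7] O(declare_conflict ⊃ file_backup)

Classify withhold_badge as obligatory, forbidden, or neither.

F(mute_channel) at premise 4 means O(~mute_channel).
Premise 6 is O(~mute_channel ⊃ declare_conflict); since O(~mute_channel), deontic closure gives O(declare_conflict).
Applying K to premise 7 (O(declare_conflict ⊃ file_backup)) and O(declare_conflict) yields O(file_backup).
Premise 1, O(~withhold_badge ⊃ ~file_backup), contraposes to O(file_backup ⊃ withhold_badge); with O(file_backup) we get O(withhold_badge).
Premises 2, 3, 5 do not contribute to this derivation.
Hence withhold_badge is obligatory.

Obligatory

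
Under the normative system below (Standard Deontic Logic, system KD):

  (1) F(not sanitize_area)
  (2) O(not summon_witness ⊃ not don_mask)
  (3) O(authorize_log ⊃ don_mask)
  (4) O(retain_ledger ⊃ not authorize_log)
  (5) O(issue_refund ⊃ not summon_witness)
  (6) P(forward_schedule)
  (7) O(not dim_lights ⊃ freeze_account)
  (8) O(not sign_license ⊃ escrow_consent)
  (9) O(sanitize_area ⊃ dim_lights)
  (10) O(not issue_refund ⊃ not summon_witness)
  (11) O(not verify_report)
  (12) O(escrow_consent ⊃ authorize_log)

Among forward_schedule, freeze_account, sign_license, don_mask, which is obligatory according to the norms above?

Premises 5 and 10 cover both cases: O(issue_refund ⊃ not summon_witness) and O(not issue_refund ⊃ not summon_witness). Since issue_refund ∨ not issue_refund is a tautology, O(not summon_witness) follows.
Applying K to premise 2 (O(not summon_witness ⊃ not don_mask)) and O(not summon_witness) yields O(not don_mask).
The contrapositive of premise 3 (O(authorize_log ⊃ don_mask)) is O(not don_mask ⊃ not authorize_log), and O(not don_mask) is already established, so O(not authorize_log).
Premise 12 is O(escrow_consent ⊃ authorize_log); contrapositively O(not authorize_log ⊃ not escrow_consent). Since O(not authorize_log) holds, K gives O(not escrow_consent).
The contrapositive of premise 8 (O(not sign_license ⊃ escrow_consent)) is O(not escrow_consent ⊃ sign_license), and O(not escrow_consent) is already established, so O(sign_license).
So O(sign_license) holds — sign_license is obligatory. None of the other listed options is made obligatory by any chain of premises.

sign_license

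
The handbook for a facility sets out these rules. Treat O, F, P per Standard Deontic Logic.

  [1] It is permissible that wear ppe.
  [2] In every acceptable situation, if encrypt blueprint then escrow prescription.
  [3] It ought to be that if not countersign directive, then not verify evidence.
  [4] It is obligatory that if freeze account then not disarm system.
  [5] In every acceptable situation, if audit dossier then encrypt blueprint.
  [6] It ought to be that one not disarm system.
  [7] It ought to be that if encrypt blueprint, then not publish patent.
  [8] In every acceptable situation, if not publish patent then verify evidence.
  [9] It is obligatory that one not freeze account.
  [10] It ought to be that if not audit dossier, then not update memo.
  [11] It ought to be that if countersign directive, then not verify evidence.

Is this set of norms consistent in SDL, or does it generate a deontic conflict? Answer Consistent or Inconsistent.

Consistent

Premise 4 is O(freeze_account → ¬disarm_system); even if O(¬disarm_system) held, inferring O(freeze_account) would be affirming the consequent — invalid.
So O(freeze_account) is not derivable, and the apparent clash with O(¬freeze_account) does not arise.
A world satisfying every obligation exists (e.g. audit_dossier=false, countersign_directive=false, disarm_system=false, encrypt_blueprint=false, escrow_prescription=false, freeze_account=false, publish_patent=true, update_memo=false, verify_evidence=false, wear_ppe=false); no atom is both obligatory and forbidden, so the set is consistent.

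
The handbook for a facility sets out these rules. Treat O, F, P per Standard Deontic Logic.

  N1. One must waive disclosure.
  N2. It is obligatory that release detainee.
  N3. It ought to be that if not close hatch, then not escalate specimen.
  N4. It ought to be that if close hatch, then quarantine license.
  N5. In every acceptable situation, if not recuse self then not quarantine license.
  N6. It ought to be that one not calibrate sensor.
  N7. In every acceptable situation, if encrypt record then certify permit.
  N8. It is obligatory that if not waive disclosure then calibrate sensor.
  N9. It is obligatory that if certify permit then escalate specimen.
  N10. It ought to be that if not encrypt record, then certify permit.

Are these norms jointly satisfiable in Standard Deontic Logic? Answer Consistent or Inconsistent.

Consistent

Premise 8 is O(¬waive_disclosure → calibrate_sensor), but O(¬waive_disclosure) is not derivable from the premises, so it does not yield O(calibrate_sensor).
So O(calibrate_sensor) is not derivable, and the apparent clash with O(¬calibrate_sensor) does not arise.
A world satisfying every obligation exists (e.g. calibrate_sensor=false, certify_permit=true, close_hatch=true, encrypt_record=false, escalate_specimen=true, quarantine_license=true, recuse_self=true, release_detainee=true, waive_disclosure=true); no atom is both obligatory and forbidden, so the set is consistent.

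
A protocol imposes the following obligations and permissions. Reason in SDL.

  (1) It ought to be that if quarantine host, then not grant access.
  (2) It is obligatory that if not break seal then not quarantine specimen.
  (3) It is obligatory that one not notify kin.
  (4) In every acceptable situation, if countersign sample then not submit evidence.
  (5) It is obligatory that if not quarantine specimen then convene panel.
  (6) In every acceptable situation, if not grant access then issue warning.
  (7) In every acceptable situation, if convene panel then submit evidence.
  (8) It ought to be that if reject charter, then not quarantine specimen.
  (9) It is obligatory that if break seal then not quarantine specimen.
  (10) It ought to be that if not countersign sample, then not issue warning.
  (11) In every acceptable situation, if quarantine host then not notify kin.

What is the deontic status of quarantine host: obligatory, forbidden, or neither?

By case analysis on ¬break_seal: premise 2 gives O(¬break_seal → ¬quarantine_specimen) and premise 9 gives O(break_seal → ¬quarantine_specimen), so O(¬quarantine_specimen) either way.
With premise 5, O(¬quarantine_specimen → convene_panel), the K-axiom yields O(convene_panel).
With premise 7, O(convene_panel → submit_evidence), the K-axiom yields O(submit_evidence).
Premise 4, O(countersign_sample → ¬submit_evidence), contraposes to O(submit_evidence → ¬countersign_sample); with O(submit_evidence) we get O(¬countersign_sample).
Applying K to premise 10 (O(¬countersign_sample → ¬issue_warning)) and O(¬countersign_sample) yields O(¬issue_warning).
Premise 6, O(¬grant_access → issue_warning), contraposes to O(¬issue_warning → grant_access); with O(¬issue_warning) we get O(grant_access).
The contrapositive of premise 1 (O(quarantine_host → ¬grant_access)) is O(grant_access → ¬quarantine_host), and O(grant_access) is already established, so O(¬quarantine_host).
Premises 3, 8, 11 do not contribute to this derivation.
Thus O(¬quarantine_host), which is F(quarantine_host): quarantine_host is forbidden.

Forbidden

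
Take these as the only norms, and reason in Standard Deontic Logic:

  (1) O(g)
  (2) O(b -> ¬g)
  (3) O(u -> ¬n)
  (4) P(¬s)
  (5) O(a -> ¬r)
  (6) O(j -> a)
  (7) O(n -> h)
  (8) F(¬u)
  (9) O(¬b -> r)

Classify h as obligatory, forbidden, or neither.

Premise 7 is O(n -> h), but O(n) is not derivable from the premises, so it does not yield O(h).
No premise or chain of K-axiom applications forces O(h), and none forces O(¬h). So h is neither obligatory nor forbidden under these norms.

Neither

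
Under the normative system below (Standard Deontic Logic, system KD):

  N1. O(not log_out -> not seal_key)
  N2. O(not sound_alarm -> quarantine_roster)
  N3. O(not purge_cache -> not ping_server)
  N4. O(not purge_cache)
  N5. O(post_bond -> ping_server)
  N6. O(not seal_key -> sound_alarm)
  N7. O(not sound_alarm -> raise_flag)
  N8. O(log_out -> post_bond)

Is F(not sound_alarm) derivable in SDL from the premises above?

Premise 4 gives O(not purge_cache).
With premise 3, O(not purge_cache -> not ping_server), the K-axiom yields O(not ping_server).
Premise 5, O(post_bond -> ping_server), contraposes to O(not ping_server -> not post_bond); with O(not ping_server) we get O(not post_bond).
Premise 8, O(log_out -> post_bond), contraposes to O(not post_bond -> not log_out); with O(not post_bond) we get O(not log_out).
Premise 1 is O(not log_out -> not seal_key); since O(not log_out), deontic closure gives O(not seal_key).
Applying K to premise 6 (O(not seal_key -> sound_alarm)) and O(not seal_key) yields O(sound_alarm).
Premises 2, 7 do not contribute to this derivation.
So O(sound_alarm) holds, i.e. F(not sound_alarm). The claim follows.

Yes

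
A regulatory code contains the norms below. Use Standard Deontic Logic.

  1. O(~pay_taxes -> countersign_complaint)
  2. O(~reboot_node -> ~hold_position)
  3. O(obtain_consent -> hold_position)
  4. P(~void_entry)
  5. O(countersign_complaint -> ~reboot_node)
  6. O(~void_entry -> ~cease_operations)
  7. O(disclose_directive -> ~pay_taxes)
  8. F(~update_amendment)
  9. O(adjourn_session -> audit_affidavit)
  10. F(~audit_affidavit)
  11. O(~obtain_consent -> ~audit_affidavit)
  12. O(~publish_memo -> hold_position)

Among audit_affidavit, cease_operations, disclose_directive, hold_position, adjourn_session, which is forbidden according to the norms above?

Premise 10, F(~audit_affidavit), is equivalent to O(audit_affidavit).
The contrapositive of premise 11 (O(~obtain_consent -> ~audit_affidavit)) is O(audit_affidavit -> obtain_consent), and O(audit_affidavit) is already established, so O(obtain_consent).
From O(obtain_consent) and premise 3, O(obtain_consent -> hold_position), we obtain O(hold_position).
The contrapositive of premise 2 (O(~reboot_node -> ~hold_position)) is O(hold_position -> reboot_node), and O(hold_position) is already established, so O(reboot_node).
Premise 5, O(countersign_complaint -> ~reboot_node), contraposes to O(reboot_node -> ~countersign_complaint); with O(reboot_node) we get O(~countersign_complaint).
Premise 1, O(~pay_taxes -> countersign_complaint), contraposes to O(~countersign_complaint -> pay_taxes); with O(~countersign_complaint) we get O(pay_taxes).
Premise 7 is O(disclose_directive -> ~pay_taxes); contrapositively O(pay_taxes -> ~disclose_directive). Since O(pay_taxes) holds, K gives O(~disclose_directive).
So O(~disclose_directive) holds, i.e. disclose_directive is forbidden. None of the other listed options is forbidden under the premises.

disclose_directive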